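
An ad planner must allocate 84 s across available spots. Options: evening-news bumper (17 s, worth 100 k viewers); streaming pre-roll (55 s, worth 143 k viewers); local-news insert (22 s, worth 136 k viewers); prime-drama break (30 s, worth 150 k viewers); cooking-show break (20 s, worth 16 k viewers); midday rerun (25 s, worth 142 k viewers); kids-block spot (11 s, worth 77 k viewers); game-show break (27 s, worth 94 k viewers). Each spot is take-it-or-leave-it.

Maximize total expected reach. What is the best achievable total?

469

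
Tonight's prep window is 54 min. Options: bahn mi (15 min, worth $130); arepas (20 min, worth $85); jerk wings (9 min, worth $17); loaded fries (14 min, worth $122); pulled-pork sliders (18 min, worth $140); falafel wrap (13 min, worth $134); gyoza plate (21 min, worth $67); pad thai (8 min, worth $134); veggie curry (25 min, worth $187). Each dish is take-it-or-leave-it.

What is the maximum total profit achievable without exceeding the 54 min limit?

The ratio heuristic lands on bahn mi + loaded fries + falafel wrap + pad thai (520) but leaves 4 min idle.
Dropping loaded fries frees 14 min; slotting in pulled-pork sliders (18 min) lifts the total to 538 at 54 min.
That's the maximum — no swap from here does better than 538.

538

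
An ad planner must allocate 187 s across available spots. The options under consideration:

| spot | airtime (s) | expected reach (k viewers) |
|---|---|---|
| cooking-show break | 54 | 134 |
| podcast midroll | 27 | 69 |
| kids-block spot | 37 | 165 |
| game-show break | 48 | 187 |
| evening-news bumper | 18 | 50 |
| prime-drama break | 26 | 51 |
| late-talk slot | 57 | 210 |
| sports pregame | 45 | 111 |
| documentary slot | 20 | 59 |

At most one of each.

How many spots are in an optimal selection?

5

Optimal total is 681.
podcast midroll + kids-block spot + game-show break + evening-news bumper + late-talk slot hits 681 at 187 s.
Any selection reaching 681 contains exactly 5 spots.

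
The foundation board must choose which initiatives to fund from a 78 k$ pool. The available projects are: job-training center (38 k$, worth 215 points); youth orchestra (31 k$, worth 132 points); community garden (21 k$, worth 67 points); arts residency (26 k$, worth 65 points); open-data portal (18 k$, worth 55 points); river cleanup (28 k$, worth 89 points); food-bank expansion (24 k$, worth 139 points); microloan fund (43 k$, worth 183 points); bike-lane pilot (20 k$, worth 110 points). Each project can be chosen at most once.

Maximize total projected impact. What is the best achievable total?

Filling by ratio: job-training center + food-bank expansion for 354, with 16 k$ left unused.
Replace job-training center with youth orchestra + bike-lane pilot: the trade gains 27 net, giving 381 at 75 k$.
Runner-up job-training center + open-data portal + bike-lane pilot tops out at 380.

381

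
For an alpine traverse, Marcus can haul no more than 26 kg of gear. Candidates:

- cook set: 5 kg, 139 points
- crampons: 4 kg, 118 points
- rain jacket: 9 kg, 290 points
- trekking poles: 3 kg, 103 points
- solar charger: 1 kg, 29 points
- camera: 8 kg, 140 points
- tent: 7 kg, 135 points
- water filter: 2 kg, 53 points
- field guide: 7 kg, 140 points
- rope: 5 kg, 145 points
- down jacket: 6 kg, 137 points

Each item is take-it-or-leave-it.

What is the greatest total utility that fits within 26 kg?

By utility per kg: trekking poles 34.33, rain jacket 32.22, crampons 29.50 lead.
A density-first pass picks crampons + rain jacket + trekking poles + solar charger + water filter + rope — 738 at 24 kg.
Dropping solar charger and water filter frees 3 kg; slotting in cook set (5 kg) lifts the total to 795 at 26 kg.

795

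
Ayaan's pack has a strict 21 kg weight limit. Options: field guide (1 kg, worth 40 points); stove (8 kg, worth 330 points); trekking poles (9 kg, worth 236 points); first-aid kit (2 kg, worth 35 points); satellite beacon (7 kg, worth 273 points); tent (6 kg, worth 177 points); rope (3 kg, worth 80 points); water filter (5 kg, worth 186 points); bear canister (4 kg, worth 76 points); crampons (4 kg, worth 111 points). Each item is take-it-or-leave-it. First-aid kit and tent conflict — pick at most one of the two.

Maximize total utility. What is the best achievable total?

829

The ratio ordering already packs tightly: field guide + stove + satellite beacon + water filter, 21 kg, 829.
The closest alternative, stove + satellite beacon + water filter, reaches only 789.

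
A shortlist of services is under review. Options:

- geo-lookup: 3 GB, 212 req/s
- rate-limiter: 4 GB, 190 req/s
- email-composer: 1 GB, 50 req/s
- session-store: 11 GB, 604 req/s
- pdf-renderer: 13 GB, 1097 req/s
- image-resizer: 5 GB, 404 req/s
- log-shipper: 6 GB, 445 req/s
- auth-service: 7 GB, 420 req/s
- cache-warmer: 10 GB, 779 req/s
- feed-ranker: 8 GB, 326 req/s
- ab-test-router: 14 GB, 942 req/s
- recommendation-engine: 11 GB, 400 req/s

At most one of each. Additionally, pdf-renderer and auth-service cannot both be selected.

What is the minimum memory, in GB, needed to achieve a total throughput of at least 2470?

31

Need the lightest bundle worth ≥ 2470.
geo-lookup + pdf-renderer + image-resizer + cache-warmer reaches 2492 using 31 GB.
Any bundle with less than 31 GB falls short of 2470.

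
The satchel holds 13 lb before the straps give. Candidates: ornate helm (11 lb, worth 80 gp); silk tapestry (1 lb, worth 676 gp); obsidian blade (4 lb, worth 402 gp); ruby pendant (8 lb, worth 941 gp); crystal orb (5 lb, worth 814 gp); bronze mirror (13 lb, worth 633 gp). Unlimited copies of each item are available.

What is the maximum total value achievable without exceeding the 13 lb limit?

By value per lb: silk tapestry 676.00, crystal orb 162.80, ruby pendant 117.62 lead.
The ratio ordering already packs tightly: 13×silk tapestry, 13 lb, 8788.
That's the maximum — no swap from here does better than 8788.

8788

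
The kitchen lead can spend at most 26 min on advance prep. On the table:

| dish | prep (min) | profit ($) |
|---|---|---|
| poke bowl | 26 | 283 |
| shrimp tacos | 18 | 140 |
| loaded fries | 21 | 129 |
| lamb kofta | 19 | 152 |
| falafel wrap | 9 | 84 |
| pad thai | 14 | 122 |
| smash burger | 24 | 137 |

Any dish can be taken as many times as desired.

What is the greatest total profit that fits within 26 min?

Poke bowl uses 26 of the 26 min and totals 283.
That's the maximum — no swap from here does better than 283.

283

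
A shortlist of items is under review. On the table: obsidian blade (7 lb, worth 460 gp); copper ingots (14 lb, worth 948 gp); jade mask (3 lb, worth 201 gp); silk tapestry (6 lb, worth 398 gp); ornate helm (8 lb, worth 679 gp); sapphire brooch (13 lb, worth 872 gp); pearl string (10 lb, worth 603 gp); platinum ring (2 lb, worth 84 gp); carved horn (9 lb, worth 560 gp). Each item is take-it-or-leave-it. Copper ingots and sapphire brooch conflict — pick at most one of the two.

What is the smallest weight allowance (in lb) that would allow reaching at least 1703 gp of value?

Need the lightest bundle worth ≥ 1703.
obsidian blade + jade mask + silk tapestry + ornate helm: 1738 value at 24 lb.
No combination under 24 lb hits 1703.

24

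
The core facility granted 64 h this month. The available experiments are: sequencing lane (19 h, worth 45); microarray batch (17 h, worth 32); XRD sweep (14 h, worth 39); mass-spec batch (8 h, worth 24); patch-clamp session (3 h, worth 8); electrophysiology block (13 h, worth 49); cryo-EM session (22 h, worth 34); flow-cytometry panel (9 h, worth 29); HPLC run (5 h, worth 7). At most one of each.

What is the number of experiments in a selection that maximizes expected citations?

Best achievable expected citations is 186.
One optimal bundle: sequencing lane + XRD sweep + mass-spec batch + electrophysiology block + flow-cytometry panel (63 h).
Every optimal selection uses 5 experiments.

5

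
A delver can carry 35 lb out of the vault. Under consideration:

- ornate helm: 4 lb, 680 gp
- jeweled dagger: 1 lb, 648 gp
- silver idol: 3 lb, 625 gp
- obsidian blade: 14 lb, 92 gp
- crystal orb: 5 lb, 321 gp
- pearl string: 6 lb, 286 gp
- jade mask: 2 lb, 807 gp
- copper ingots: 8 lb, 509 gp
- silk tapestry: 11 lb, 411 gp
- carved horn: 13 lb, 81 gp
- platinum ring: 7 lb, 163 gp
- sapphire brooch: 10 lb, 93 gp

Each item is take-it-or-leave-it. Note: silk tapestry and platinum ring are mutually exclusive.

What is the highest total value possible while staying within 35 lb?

4001

Filling by ratio: ornate helm + jeweled dagger + silver idol + crystal orb + pearl string + jade mask + copper ingots for 3876, with 6 lb left unused.
Replace pearl string with silk tapestry: the trade gains 125 net, giving 4001 at 34 lb.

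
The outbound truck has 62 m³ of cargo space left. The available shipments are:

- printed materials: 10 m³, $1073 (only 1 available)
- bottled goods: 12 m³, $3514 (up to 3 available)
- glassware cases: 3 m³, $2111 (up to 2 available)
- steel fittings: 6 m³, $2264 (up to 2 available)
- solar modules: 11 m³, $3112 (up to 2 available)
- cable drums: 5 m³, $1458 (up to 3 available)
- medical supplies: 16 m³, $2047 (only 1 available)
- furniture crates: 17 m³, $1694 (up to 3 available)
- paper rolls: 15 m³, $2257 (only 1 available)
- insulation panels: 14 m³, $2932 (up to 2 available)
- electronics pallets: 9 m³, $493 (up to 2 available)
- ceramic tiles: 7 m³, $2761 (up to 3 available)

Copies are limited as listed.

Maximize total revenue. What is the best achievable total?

23659

The ratio heuristic lands on bottled goods + 2×glassware cases + 2×steel fittings + 2×cable drums + 3×ceramic tiles (23463) but leaves 1 m³ idle.
The 10 m³ tied up in 2×cable drums is better spent on solar modules — total rises to 23659 (62 m³).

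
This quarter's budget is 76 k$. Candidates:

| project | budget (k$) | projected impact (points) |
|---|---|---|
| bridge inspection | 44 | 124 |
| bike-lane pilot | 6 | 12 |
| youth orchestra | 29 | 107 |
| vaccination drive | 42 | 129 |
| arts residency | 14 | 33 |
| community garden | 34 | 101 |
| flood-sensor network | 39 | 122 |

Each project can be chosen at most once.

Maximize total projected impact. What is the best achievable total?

241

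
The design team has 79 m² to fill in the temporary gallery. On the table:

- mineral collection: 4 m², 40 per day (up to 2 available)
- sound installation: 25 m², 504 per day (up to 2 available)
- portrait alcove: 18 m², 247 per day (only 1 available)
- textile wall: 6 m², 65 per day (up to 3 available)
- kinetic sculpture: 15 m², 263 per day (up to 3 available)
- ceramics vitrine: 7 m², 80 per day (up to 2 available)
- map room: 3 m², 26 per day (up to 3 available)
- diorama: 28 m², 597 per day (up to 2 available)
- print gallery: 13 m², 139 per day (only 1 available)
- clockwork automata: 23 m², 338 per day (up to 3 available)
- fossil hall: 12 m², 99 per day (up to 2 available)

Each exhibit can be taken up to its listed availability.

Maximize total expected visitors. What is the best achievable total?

By expected visitors per m²: diorama 21.32, sound installation 20.16, kinetic sculpture 17.53, clockwork automata 14.70 lead.
A density-first pass picks kinetic sculpture + ceramics vitrine + 2×diorama — 1537 at 78 m².
Dropping kinetic sculpture and ceramics vitrine and diorama frees 50 m²; slotting in 2×sound installation (50 m²) lifts the total to 1605 at 78 m².
Nothing else within 79 m² beats 1605.

1605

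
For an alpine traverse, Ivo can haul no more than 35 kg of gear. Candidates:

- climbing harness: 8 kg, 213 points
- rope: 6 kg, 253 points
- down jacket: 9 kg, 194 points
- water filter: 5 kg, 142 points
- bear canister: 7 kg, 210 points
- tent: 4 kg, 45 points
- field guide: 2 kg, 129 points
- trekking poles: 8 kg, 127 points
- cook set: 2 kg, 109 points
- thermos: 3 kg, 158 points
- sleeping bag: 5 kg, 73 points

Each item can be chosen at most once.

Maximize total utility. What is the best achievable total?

Taking climbing harness + rope + water filter + bear canister + field guide + cook set + thermos: 33 kg used, 1214 in utility.

1214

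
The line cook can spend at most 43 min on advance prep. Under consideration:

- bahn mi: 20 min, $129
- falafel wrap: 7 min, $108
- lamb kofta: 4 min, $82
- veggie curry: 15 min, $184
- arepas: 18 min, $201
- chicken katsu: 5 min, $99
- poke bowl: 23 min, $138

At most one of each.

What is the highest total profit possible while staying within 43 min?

566

Greedy by ratio would take falafel wrap + lamb kofta + veggie curry + chicken katsu: 31 min used, total 473.
Dropping falafel wrap frees 7 min; slotting in arepas (18 min) lifts the total to 566 at 42 min.
Next best is falafel wrap + veggie curry + arepas at 493 (40 min) — short by 73.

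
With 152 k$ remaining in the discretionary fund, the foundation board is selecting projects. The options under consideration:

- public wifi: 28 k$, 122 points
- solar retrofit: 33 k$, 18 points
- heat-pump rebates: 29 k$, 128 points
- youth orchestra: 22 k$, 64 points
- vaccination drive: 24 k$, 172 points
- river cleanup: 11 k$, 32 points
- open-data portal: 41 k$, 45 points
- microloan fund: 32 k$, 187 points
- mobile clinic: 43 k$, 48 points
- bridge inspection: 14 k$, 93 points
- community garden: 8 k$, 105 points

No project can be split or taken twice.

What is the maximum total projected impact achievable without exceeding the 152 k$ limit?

839

By projected impact per k$: community garden 13.12, vaccination drive 7.17, bridge inspection 6.64, microloan fund 5.84 lead.
The ratio ordering already packs tightly: public wifi + heat-pump rebates + vaccination drive + river cleanup + microloan fund + bridge inspection + community garden, 146 k$, 839.
The closest alternative, public wifi + heat-pump rebates + vaccination drive + microloan fund + bridge inspection + community garden, reaches only 807.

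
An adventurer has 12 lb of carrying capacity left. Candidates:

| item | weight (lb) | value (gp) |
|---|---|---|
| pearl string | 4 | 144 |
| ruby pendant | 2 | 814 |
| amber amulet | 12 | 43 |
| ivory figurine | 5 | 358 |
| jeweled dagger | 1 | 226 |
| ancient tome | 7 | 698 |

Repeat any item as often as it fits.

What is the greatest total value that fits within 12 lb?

4884

By value per lb: ruby pendant 407.00, jeweled dagger 226.00, ancient tome 99.71 lead.
Best packing: 6×ruby pendant — 12 lb, 4884 total.
Every other selection either busts 12 lb or fails to beat 4884.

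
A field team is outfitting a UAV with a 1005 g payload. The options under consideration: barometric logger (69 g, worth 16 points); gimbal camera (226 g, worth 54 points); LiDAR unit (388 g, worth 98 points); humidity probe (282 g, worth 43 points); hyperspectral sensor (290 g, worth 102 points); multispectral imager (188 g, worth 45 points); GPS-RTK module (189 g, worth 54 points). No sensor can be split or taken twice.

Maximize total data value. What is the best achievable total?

271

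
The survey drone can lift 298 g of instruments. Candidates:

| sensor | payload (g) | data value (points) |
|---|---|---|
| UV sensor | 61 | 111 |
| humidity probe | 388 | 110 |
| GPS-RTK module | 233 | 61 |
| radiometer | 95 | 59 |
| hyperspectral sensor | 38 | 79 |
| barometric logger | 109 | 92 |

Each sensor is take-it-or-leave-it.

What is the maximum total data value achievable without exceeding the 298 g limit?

The ratio ordering already packs tightly: UV sensor + hyperspectral sensor + barometric logger, 208 g, 282.
The closest alternative, UV sensor + radiometer + barometric logger, reaches only 262.

282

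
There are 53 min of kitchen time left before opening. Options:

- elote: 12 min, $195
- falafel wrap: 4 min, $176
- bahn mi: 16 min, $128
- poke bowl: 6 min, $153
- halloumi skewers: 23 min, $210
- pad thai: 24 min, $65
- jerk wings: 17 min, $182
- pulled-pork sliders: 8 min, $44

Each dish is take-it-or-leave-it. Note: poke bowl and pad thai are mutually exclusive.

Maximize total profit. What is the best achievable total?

The ratio heuristic lands on elote + falafel wrap + poke bowl + jerk wings + pulled-pork sliders (750) but leaves 6 min idle.
Dropping jerk wings frees 17 min; slotting in halloumi skewers (23 min) lifts the total to 778 at 53 min.
Nothing else feasible within 53 min beats 778.

778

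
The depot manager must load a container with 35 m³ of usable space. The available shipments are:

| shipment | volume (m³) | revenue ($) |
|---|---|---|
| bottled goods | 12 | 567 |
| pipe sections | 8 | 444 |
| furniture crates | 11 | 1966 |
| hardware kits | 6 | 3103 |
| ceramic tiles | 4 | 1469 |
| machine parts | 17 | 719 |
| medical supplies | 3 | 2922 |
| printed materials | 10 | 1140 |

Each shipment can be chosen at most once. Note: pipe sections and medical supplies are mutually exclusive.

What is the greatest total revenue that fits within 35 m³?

10600

Taking furniture crates + hardware kits + ceramic tiles + medical supplies + printed materials: 34 m³ used, 10600 in revenue.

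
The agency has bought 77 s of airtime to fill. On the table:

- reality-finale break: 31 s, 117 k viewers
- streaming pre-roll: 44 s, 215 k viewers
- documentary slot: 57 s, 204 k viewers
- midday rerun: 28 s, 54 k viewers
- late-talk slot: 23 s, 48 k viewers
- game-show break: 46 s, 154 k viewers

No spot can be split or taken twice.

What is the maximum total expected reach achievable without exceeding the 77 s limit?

332

The ratio ordering already packs tightly: reality-finale break + streaming pre-roll, 75 s, 332.
The spare 2 s is too small for any remaining spot, and no exchange beats 332.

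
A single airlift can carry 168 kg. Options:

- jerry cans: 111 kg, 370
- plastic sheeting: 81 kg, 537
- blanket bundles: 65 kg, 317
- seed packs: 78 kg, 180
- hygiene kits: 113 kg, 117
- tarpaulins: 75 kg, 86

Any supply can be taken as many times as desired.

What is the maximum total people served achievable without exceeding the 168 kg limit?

1074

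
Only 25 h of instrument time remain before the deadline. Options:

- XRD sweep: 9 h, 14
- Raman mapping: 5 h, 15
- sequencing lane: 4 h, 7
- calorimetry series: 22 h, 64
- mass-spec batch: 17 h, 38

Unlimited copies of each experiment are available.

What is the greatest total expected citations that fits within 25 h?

Taking 5×Raman mapping: 25 h used, 75 in expected citations.

75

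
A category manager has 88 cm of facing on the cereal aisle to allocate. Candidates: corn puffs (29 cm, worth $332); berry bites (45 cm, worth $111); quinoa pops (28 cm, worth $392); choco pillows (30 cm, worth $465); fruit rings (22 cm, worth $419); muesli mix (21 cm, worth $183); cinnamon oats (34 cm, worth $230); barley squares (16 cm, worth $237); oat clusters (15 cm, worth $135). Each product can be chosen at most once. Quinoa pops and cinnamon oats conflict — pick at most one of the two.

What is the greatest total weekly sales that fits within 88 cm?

Greedy by ratio would take choco pillows + fruit rings + barley squares + oat clusters: 83 cm used, total 1256.
Dropping barley squares and oat clusters frees 31 cm; slotting in quinoa pops (28 cm) lifts the total to 1276 at 80 cm.
Next best is choco pillows + fruit rings + barley squares + oat clusters at 1256 (83 cm) — short by 20.

1276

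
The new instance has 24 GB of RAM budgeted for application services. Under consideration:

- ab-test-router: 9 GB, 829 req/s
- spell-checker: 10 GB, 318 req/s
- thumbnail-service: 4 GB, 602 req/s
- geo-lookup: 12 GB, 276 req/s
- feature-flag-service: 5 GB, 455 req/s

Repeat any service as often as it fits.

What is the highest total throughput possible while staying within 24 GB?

3612

Taking 6×thumbnail-service: 24 GB used, 3612 in throughput.
That's the maximum — no swap from here does better than 3612.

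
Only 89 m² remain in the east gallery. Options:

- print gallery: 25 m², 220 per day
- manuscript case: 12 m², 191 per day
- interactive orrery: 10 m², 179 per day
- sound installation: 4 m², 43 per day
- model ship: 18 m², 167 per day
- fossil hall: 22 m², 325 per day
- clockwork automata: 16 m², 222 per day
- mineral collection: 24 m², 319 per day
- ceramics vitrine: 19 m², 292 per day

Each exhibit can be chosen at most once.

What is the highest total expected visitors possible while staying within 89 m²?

Greedy by ratio would take manuscript case + interactive orrery + sound installation + fossil hall + clockwork automata + ceramics vitrine: 83 m² used, total 1252.
Dropping sound installation and clockwork automata frees 20 m²; slotting in mineral collection (24 m²) lifts the total to 1306 at 87 m².
Next best is manuscript case + interactive orrery + sound installation + fossil hall + clockwork automata + mineral collection at 1279 (88 m²) — short by 27.

1306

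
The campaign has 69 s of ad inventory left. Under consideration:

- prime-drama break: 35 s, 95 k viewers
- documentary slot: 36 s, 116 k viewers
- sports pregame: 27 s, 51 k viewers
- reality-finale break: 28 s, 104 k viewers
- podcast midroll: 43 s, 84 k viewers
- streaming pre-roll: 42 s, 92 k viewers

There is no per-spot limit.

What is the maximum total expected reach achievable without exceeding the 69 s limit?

Density check — reality-finale break 3.71, documentary slot 3.22, prime-drama break 2.71, streaming pre-roll 2.19 are the best per s.
Greedy by ratio would take 2×reality-finale break: 56 s used, total 208.
Replace reality-finale break with documentary slot: the trade gains 12 net, giving 220 at 64 s.
Every other selection either busts 69 s or fails to beat 220.

220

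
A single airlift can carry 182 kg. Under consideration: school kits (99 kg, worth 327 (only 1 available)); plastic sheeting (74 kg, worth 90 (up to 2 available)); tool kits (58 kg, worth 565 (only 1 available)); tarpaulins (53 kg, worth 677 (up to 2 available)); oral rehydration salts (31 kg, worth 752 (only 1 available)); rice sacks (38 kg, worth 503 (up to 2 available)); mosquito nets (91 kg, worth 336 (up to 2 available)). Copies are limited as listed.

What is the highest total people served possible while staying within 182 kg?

2609

Density check — oral rehydration salts 24.26, rice sacks 13.24, tarpaulins 12.77 are the best per kg.
Greedy by ratio would take tarpaulins + oral rehydration salts + 2×rice sacks: 160 kg used, total 2435.
Dropping rice sacks frees 38 kg; slotting in tarpaulins (53 kg) lifts the total to 2609 at 175 kg.
Nothing else within 182 kg beats 2609.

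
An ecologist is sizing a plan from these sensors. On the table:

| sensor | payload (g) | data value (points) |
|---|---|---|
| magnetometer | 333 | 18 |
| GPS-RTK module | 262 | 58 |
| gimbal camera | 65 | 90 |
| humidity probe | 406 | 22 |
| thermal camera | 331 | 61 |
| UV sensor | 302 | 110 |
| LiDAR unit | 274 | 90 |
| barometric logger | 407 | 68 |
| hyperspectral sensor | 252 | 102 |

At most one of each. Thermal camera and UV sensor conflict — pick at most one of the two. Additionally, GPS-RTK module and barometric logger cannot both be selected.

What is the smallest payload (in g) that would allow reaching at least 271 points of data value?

Minimise g subject to total data value ≥ 271.
Taking gimbal camera + LiDAR unit + hyperspectral sensor gives 282 (≥ 271) for 591 g.
Below 591 g the best achievable stays under 271.

591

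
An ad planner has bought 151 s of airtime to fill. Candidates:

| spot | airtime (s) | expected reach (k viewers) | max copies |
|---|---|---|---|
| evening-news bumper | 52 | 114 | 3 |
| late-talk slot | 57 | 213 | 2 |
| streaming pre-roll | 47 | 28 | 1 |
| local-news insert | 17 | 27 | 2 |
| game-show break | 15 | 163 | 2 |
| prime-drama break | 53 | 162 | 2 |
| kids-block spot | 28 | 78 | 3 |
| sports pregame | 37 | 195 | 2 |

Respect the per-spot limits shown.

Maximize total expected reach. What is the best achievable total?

Ranking by ratio (expected reach/s): game-show break 10.87, sports pregame 5.27, late-talk slot 3.74, prime-drama break 3.06.
Local-news insert + 2×game-show break + kids-block spot + 2×sports pregame uses 149 of the 151 s and totals 821.

821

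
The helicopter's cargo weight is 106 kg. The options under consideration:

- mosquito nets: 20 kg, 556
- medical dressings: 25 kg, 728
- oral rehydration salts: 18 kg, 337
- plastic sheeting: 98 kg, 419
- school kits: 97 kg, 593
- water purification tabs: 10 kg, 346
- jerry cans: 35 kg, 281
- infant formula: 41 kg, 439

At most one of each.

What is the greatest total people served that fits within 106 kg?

2069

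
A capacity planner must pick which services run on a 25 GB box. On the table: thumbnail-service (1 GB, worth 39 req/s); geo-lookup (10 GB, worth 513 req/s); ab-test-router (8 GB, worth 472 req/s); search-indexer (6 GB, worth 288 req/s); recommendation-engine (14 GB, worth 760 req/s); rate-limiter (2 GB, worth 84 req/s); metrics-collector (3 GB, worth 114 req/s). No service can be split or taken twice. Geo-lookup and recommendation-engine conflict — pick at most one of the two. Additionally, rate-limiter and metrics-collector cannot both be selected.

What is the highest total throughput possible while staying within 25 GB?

1355

The ratio ordering already packs tightly: thumbnail-service + ab-test-router + recommendation-engine + rate-limiter, 25 GB, 1355.
Runner-up ab-test-router + recommendation-engine + metrics-collector tops out at 1346.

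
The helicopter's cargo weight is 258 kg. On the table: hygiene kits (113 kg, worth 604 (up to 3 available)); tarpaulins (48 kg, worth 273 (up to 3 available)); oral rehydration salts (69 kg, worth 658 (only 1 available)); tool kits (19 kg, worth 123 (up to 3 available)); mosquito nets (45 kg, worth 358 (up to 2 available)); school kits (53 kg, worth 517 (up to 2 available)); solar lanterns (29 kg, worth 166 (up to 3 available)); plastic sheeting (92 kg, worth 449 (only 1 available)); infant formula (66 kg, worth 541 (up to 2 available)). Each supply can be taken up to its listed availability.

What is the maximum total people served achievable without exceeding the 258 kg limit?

2296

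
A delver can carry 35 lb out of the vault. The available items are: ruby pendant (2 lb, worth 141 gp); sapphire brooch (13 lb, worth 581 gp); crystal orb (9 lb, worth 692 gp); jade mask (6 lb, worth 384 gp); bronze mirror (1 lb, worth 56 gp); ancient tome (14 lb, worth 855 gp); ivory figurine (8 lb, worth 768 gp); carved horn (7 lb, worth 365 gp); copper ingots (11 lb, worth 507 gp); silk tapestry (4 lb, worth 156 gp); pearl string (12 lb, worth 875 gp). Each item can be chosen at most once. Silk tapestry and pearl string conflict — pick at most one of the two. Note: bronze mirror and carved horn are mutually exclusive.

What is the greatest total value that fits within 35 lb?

Ranking by ratio (value/lb): ivory figurine 96.00, crystal orb 76.89, pearl string 72.92.
Greedy by ratio would take ruby pendant + crystal orb + bronze mirror + ivory figurine + pearl string: 32 lb used, total 2532.
The 3 lb tied up in ruby pendant and bronze mirror is better spent on jade mask — total rises to 2719 (35 lb).
That's the maximum — no feasible swap from here does better than 2719.

2719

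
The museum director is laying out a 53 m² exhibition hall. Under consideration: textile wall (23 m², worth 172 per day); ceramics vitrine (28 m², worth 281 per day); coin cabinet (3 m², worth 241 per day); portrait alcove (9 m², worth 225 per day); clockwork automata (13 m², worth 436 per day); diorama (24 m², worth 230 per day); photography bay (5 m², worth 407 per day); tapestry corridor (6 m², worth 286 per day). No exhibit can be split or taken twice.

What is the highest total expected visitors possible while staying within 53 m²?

1600

Ranking by ratio (expected visitors/m²): photography bay 81.40, coin cabinet 80.33, tapestry corridor 47.67.
A density-first pass picks coin cabinet + portrait alcove + clockwork automata + photography bay + tapestry corridor — 1595 at 36 m².
Replace portrait alcove with diorama: the trade gains 5 net, giving 1600 at 51 m².
Runner-up coin cabinet + portrait alcove + clockwork automata + photography bay + tapestry corridor tops out at 1595.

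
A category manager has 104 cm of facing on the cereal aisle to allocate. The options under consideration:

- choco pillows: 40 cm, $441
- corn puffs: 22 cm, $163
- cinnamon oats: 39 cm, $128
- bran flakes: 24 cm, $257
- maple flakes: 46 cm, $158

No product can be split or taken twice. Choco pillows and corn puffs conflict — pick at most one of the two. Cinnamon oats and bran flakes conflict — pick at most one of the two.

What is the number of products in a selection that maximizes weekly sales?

2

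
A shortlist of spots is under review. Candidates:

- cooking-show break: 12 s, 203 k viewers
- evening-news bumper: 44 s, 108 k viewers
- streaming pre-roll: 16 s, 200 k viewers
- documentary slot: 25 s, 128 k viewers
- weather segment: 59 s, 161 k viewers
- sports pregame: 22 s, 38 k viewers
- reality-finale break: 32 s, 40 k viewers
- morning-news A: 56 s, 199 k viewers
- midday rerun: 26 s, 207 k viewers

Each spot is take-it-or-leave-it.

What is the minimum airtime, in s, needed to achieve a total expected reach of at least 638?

Minimise s subject to total expected reach ≥ 638.
cooking-show break + streaming pre-roll + sports pregame + midday rerun: 648 expected reach at 76 s.
No combination under 76 s hits 638.

76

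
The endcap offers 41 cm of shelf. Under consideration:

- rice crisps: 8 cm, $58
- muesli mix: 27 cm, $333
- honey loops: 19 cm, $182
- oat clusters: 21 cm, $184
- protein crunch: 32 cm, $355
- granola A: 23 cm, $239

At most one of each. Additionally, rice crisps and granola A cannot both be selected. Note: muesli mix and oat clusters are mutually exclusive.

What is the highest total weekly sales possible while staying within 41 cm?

Ranking by ratio (weekly sales/cm): muesli mix 12.33, protein crunch 11.09, granola A 10.39.
Filling by ratio: rice crisps + muesli mix for 391, with 6 cm left unused.
Replace muesli mix with protein crunch: the trade gains 22 net, giving 413 at 40 cm.
Every other selection either busts 41 cm or breaks a pairing rule or fails to beat 413.

413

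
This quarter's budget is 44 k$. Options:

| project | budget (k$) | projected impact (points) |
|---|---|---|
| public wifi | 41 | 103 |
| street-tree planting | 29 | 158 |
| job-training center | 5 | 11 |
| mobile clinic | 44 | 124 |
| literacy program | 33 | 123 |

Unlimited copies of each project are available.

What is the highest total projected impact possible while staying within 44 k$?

191

Street-tree planting + 3×job-training center uses 44 of the 44 k$ and totals 191.
No other feasible combination exceeds 191.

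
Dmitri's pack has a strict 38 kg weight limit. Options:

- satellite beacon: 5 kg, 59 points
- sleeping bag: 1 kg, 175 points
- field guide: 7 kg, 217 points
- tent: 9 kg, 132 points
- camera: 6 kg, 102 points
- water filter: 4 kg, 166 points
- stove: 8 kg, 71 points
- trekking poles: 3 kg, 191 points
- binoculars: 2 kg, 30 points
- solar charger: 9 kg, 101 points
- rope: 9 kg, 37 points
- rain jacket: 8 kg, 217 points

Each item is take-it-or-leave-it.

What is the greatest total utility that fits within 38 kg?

Taking the top-ratio items first gives satellite beacon + sleeping bag + field guide + camera + water filter + trekking poles + binoculars + rain jacket for 1157 (36 kg).
Dropping satellite beacon and binoculars frees 7 kg; slotting in tent (9 kg) lifts the total to 1200 at 38 kg.
Runner-up sleeping bag + field guide + camera + water filter + trekking poles + solar charger + rain jacket tops out at 1169.

1200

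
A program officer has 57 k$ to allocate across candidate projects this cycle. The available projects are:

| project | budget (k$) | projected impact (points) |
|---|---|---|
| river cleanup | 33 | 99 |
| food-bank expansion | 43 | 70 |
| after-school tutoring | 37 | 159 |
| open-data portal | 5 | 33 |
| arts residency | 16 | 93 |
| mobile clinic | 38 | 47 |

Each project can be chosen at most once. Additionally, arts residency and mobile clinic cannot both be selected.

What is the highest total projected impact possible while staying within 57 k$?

Greedy by ratio would take river cleanup + open-data portal + arts residency: 54 k$ used, total 225.
The 38 k$ tied up in river cleanup and open-data portal is better spent on after-school tutoring — total rises to 252 (53 k$).
Next best is river cleanup + open-data portal + arts residency at 225 (54 k$) — short by 27.

252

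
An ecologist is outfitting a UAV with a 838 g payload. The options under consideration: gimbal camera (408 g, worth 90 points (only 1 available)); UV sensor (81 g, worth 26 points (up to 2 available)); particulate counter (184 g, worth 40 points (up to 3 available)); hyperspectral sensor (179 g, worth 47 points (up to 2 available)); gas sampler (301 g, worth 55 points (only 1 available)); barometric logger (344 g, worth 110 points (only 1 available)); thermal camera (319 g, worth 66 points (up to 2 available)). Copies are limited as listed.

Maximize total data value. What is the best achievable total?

Filling by ratio: 2×UV sensor + hyperspectral sensor + barometric logger for 209, with 153 g left unused.
Replace UV sensor with hyperspectral sensor: the trade gains 21 net, giving 230 at 783 g.

230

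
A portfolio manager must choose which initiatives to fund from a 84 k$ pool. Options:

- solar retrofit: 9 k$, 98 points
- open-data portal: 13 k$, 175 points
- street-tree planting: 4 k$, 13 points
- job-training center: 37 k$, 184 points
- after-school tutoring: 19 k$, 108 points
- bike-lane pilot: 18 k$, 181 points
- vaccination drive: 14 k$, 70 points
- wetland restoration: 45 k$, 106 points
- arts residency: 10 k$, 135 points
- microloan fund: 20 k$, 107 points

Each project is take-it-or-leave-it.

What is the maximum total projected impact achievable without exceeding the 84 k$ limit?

767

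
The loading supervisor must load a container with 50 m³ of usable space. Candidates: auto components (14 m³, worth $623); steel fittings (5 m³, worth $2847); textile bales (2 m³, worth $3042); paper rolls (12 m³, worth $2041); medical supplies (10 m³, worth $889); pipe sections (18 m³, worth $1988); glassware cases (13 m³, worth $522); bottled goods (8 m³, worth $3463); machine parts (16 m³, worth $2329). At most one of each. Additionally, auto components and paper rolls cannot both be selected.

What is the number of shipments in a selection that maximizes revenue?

5

Optimal total is 13722.
For example steel fittings + textile bales + paper rolls + bottled goods + machine parts achieves it, using 43 m³.
Every optimal selection uses 5 shipments.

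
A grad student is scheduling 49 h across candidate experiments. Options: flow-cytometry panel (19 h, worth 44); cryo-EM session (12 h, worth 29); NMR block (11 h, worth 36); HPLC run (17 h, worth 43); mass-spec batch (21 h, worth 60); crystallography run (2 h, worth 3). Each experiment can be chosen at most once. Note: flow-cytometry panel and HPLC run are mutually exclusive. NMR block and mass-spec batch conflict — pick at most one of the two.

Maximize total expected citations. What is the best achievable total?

112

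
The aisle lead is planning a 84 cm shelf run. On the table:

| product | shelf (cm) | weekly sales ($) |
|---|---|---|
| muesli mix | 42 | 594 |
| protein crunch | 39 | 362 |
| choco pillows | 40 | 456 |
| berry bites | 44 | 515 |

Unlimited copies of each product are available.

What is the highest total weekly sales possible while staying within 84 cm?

1188

Ranking by ratio (weekly sales/cm): muesli mix 14.14, berry bites 11.70, choco pillows 11.40, protein crunch 9.28.
The ratio ordering already packs tightly: 2×muesli mix, 84 cm, 1188.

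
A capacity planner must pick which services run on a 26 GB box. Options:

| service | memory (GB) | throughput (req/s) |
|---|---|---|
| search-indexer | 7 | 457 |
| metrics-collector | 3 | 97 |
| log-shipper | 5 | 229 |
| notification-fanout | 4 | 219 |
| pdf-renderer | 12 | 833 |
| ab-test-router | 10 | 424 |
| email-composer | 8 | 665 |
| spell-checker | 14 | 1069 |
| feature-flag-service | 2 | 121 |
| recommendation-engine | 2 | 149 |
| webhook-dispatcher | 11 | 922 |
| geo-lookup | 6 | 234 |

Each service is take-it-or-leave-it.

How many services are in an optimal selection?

Best achievable throughput is 2044.
One optimal bundle: search-indexer + email-composer + webhook-dispatcher (26 GB).
Any selection reaching 2044 contains exactly 3 services.

3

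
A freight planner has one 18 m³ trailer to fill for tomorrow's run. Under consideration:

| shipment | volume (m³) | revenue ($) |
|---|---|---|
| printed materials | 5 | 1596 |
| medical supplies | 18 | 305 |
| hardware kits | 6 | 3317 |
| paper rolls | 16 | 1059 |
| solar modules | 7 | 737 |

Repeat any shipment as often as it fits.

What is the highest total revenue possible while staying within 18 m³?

9951

The ratio ordering already packs tightly: 3×hardware kits, 18 m³, 9951.
That's the maximum — no swap from here does better than 9951.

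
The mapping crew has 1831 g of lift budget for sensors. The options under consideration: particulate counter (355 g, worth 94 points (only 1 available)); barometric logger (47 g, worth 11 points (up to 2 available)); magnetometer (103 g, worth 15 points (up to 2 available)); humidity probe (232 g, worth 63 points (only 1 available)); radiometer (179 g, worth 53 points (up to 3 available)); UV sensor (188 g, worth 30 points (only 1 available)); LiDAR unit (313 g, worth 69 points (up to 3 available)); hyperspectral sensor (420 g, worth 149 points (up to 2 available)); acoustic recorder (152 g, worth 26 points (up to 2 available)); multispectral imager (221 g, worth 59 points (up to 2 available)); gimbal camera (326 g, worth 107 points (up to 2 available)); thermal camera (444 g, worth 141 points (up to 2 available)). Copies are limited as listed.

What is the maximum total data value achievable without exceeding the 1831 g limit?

605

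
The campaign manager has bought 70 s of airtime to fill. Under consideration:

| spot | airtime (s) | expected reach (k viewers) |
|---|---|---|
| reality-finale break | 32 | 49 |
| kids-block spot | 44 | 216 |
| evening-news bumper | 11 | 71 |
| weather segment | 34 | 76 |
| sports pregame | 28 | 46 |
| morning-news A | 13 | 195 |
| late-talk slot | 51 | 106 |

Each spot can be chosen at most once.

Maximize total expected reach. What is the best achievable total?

482

Taking kids-block spot + evening-news bumper + morning-news A: 68 s used, 482 in expected reach.
The closest alternative, kids-block spot + morning-news A, reaches only 411.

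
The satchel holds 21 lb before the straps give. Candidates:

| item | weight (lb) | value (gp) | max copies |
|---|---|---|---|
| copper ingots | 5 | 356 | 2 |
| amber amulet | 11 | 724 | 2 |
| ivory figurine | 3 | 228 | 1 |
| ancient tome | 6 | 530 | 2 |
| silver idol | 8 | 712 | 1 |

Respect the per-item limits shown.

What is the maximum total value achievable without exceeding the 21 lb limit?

1772

By value per lb: silver idol 89.00, ancient tome 88.33, ivory figurine 76.00 lead.
The ratio ordering already packs tightly: 2×ancient tome + silver idol, 20 lb, 1772.
The spare 1 lb is too small for any remaining item, and no exchange beats 1772.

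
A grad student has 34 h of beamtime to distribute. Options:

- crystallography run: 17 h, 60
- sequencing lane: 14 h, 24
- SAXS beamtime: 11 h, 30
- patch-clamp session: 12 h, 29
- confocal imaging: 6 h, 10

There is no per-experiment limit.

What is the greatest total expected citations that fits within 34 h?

By expected citations per h: crystallography run 3.53, SAXS beamtime 2.73, patch-clamp session 2.42 lead.
2×crystallography run uses 34 of the 34 h and totals 120.
That's the maximum — no swap from here does better than 120.

120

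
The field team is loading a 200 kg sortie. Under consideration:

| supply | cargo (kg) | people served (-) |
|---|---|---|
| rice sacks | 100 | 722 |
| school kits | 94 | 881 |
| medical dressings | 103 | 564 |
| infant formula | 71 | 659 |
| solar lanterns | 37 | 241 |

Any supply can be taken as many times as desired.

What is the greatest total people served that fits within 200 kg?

The ratio ordering already packs tightly: 2×school kits, 188 kg, 1762.

1762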